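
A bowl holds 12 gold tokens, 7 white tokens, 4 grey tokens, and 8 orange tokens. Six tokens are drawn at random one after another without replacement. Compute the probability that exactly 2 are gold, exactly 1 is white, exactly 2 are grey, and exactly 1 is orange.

Unordered draws without replacement: count favorable combinations over C(31,6).
Favorable = C(12,2) · C(7,1) · C(4,2) · C(8,1) = 22176; total = C(31,6) = 736281.
P = 22176/736281 = 352/11687 ≈ 0.0301.

352/11687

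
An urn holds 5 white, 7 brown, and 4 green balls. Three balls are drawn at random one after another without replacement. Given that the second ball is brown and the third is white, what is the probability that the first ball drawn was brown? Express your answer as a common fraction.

P(first=brown and the second ball is brown and the third is white) = (7/16)·(6/15)·(5/14) = 1/16.
P(E) = Σ over first color = 1/24 + 1/16 + 1/24 = 7/48.
By Bayes, P(first=brown | E) = 1/16 / 7/48 = 3/7 ≈ 0.4286.

3/7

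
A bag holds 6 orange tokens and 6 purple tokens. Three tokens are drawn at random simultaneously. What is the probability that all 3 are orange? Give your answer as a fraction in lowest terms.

1/11

Unordered draws without replacement: count favorable combinations over C(12,3).
Favorable = C(6,3) · C(6,0) = 20; total = C(12,3) = 220.
P = 20/220 = 1/11 ≈ 0.0909.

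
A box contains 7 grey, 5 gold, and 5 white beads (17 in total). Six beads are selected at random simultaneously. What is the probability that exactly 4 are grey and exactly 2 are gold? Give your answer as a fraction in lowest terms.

25/884

Unordered draws without replacement: count favorable combinations over C(17,6).
Favorable = C(7,4) · C(5,2) · C(5,0) = 350; total = C(17,6) = 12376.
P = 350/12376 = 25/884 ≈ 0.0283.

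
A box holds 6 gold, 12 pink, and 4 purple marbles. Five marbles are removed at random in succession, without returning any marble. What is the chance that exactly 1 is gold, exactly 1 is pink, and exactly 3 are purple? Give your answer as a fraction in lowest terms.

Unordered draws without replacement: count favorable combinations over C(22,5).
Favorable = C(6,1) · C(12,1) · C(4,3) = 288; total = C(22,5) = 26334.
P = 288/26334 = 16/1463 ≈ 0.0109.

16/1463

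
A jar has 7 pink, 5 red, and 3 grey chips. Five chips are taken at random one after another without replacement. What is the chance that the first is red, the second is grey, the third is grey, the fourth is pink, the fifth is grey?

1/1716

Multiply the conditional probability of each draw in order, without replacement, so each draw removes one from its color and from the total.
P = (5/15) · (3/14) · (2/13) · (7/12) · (1/11) = 1/1716 ≈ 0.0006.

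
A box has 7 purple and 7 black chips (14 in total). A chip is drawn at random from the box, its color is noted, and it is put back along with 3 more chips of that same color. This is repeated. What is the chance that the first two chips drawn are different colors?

Either purple then black, or black then purple; after the first draw the total is 17.
P = (7/14)·(7/17) + (7/14)·(7/17) = 7/17 ≈ 0.4118.

7/17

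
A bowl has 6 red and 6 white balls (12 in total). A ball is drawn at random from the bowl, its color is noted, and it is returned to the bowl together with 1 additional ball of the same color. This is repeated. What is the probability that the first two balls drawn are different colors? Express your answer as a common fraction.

6/13

Either white then red, or red then white; after the first draw the total is 13.
P = (6/12)·(6/13) + (6/12)·(6/13) = 6/13 ≈ 0.4615.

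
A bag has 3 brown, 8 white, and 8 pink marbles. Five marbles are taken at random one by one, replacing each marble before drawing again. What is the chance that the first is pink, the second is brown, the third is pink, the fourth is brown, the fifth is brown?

1728/2476099

Multiply the conditional probability of each draw in order, with replacement (the composition resets each draw).
P = (8/19) · (3/19) · (8/19) · (3/19) · (3/19) = 1728/2476099 ≈ 0.0007.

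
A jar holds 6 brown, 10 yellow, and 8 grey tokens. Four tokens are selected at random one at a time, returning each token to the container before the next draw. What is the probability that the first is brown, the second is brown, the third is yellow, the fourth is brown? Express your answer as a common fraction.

Multiply the conditional probability of each draw in order, with replacement (the composition resets each draw).
P = (6/24) · (6/24) · (10/24) · (6/24) = 5/768 ≈ 0.0065.

5/768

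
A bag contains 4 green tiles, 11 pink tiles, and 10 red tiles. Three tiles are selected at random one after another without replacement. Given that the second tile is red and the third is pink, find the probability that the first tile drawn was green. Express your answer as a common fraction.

4/23

P(first=green and the second tile is red and the third is pink) = (4/25)·(10/24)·(11/23) = 11/345.
P(E) = Σ over first color = 11/345 + 11/138 + 33/460 = 11/60.
By Bayes, P(first=green | E) = 11/345 / 11/60 = 4/23 ≈ 0.1739.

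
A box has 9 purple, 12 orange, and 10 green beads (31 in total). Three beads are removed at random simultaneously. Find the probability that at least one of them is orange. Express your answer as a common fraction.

3526/4495

Use the complement: P(at least one orange) = 1 − P(no orange).
P(none) = C(19,3)/C(31,3) = 969/4495.
So P = 1 − 969/4495 = 3526/4495 ≈ 0.7844.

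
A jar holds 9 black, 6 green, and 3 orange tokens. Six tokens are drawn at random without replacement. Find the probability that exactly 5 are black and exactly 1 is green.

9/221

Unordered draws without replacement: count favorable combinations over C(18,6).
Favorable = C(9,5) · C(6,1) · C(3,0) = 756; total = C(18,6) = 18564.
P = 756/18564 = 9/221 ≈ 0.0407.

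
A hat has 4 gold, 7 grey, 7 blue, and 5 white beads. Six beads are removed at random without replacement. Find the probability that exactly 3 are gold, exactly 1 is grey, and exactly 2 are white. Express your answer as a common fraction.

Unordered draws without replacement: count favorable combinations over C(23,6).
Favorable = C(4,3) · C(7,1) · C(7,0) · C(5,2) = 280; total = C(23,6) = 100947.
P = 280/100947 = 40/14421 ≈ 0.0028.

40/14421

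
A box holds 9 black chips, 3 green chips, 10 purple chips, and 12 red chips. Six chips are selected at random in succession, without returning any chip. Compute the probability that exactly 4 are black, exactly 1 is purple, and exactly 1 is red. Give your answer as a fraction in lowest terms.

Unordered draws without replacement: count favorable combinations over C(34,6).
Favorable = C(9,4) · C(3,0) · C(10,1) · C(12,1) = 15120; total = C(34,6) = 1344904.
P = 15120/1344904 = 1890/168113 ≈ 0.0112.

1890/168113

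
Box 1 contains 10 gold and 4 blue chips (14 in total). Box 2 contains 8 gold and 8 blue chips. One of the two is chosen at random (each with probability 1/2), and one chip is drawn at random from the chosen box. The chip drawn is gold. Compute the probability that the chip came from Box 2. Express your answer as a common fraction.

7/17

P(gold | Box 1) = 5/7; P(gold | Box 2) = 1/2.
P(gold) = 1/2·5/7 + 1/2·1/2 = 17/28.
By Bayes' rule, P(Box 2 | gold) = 1/4 / 17/28 = 7/17 ≈ 0.4118.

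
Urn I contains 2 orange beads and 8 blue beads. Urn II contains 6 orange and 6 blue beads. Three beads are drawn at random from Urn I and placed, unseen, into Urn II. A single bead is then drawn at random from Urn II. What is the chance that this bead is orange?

11/25

Condition on how many of the transferred beads are orange (from Urn I: 2 orange of 10; then Urn II has 15 total).
  0 orange: C(2,0)C(8,3)/C(10,3) = 7/15; then P = 6/15
  1 orange: C(2,1)C(8,2)/C(10,3) = 7/15; then P = 7/15
  2 orange: C(2,2)C(8,1)/C(10,3) = 1/15; then P = 8/15
P(orange from Urn II) = 11/25 ≈ 0.4400.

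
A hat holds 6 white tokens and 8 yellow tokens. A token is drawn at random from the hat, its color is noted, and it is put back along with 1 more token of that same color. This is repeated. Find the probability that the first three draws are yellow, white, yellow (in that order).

9/70

Track the composition after each reinforcement of +1.
P = (8/14) · (6/15) · (9/16) = 9/70 ≈ 0.1286.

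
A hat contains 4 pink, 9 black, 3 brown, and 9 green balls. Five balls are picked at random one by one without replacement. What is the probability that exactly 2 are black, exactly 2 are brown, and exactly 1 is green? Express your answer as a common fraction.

162/8855

Unordered draws without replacement: count favorable combinations over C(25,5).
Favorable = C(4,0) · C(9,2) · C(3,2) · C(9,1) = 972; total = C(25,5) = 53130.
P = 972/53130 = 162/8855 ≈ 0.0183.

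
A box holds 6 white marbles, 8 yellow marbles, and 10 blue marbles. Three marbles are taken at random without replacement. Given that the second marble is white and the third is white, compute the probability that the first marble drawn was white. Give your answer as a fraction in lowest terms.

P(first=white and the second marble is white and the third is white) = (6/24)·(5/23)·(4/22) = 5/506.
P(E) = Σ over first color = 5/506 + 5/253 + 25/1012 = 5/92.
By Bayes, P(first=white | E) = 5/506 / 5/92 = 2/11 ≈ 0.1818.

2/11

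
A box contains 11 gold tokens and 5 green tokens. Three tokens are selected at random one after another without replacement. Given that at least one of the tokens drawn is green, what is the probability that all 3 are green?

2/79

P(all 3 green) = C(5,3)/C(16,3) = 1/56; P(at least one green) = 1 − C(11,3)/C(16,3) = 79/112.
Since 'all 3 green' ⊆ 'at least one green', P(all 3 | at least one) = 1/56 / 79/112 = 2/79 ≈ 0.0253.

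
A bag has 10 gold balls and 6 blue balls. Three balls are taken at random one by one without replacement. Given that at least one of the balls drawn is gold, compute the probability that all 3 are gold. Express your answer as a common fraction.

P(all 3 gold) = C(10,3)/C(16,3) = 3/14; P(at least one gold) = 1 − C(6,3)/C(16,3) = 27/28.
Since 'all 3 gold' ⊆ 'at least one gold', P(all 3 | at least one) = 3/14 / 27/28 = 2/9 ≈ 0.2222.

2/9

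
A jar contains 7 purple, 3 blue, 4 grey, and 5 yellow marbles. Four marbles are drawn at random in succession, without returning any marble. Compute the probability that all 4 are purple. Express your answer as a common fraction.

Unordered draws without replacement: count favorable combinations over C(19,4).
Favorable = C(7,4) · C(3,0) · C(4,0) · C(5,0) = 35; total = C(19,4) = 3876.
P = 35/3876 = 35/3876 ≈ 0.0090.

35/3876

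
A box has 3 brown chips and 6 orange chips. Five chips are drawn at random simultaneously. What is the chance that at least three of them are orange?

37/42

Sum the hypergeometric tail for j = 3,…,5 orange chips.
Favorable = C(6,3)·C(3,2) + C(6,4)·C(3,1) + C(6,5)·C(3,0) = 111; total = C(9,5) = 126.
P = 111/126 = 37/42 ≈ 0.8810.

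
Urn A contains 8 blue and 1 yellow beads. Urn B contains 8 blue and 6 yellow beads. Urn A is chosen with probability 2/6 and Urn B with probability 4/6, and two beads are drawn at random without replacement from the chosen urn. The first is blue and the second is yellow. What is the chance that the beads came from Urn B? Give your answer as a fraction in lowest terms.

432/523

P(E | Urn A) = 1/9; P(E | Urn B) = 24/91.
P(E) = 1/3·1/9 + 2/3·24/91 = 523/2457.
By Bayes' rule, P(Urn B | E) = 16/91 / 523/2457 = 432/523 ≈ 0.8260.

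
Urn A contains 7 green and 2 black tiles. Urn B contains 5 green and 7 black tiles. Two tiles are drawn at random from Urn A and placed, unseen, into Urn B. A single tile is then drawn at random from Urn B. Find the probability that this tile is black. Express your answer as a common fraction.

67/126

Condition on how many of the transferred tiles are black (from Urn A: 2 black of 9; then Urn B has 14 total).
  0 black: C(2,0)C(7,2)/C(9,2) = 7/12; then P = 7/14
  1 black: C(2,1)C(7,1)/C(9,2) = 7/18; then P = 8/14
  2 black: C(2,2)C(7,0)/C(9,2) = 1/36; then P = 9/14
P(black from Urn B) = 67/126 ≈ 0.5317.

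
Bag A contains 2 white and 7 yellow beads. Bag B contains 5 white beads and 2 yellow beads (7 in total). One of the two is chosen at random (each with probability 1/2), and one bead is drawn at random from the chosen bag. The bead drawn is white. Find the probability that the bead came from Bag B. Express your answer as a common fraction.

P(white | Bag A) = 2/9; P(white | Bag B) = 5/7.
P(white) = 1/2·2/9 + 1/2·5/7 = 59/126.
By Bayes' rule, P(Bag B | white) = 5/14 / 59/126 = 45/59 ≈ 0.7627.

45/59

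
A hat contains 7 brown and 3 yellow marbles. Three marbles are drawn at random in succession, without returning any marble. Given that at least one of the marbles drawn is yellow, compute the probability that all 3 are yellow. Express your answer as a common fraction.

P(all 3 yellow) = C(3,3)/C(10,3) = 1/120; P(at least one yellow) = 1 − C(7,3)/C(10,3) = 17/24.
Since 'all 3 yellow' ⊆ 'at least one yellow', P(all 3 | at least one) = 1/120 / 17/24 = 1/85 ≈ 0.0118.

1/85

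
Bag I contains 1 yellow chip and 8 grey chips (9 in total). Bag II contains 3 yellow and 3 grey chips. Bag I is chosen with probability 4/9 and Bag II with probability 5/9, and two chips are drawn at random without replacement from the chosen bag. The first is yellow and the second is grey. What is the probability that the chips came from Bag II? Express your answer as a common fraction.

27/35

P(E | Bag I) = 1/9; P(E | Bag II) = 3/10.
P(E) = 4/9·1/9 + 5/9·3/10 = 35/162.
By Bayes' rule, P(Bag II | E) = 1/6 / 35/162 = 27/35 ≈ 0.7714.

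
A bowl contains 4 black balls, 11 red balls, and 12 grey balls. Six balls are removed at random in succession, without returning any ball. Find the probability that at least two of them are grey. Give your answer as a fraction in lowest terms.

1783/2070

Sum the hypergeometric tail for j = 2,…,6 grey balls.
Favorable = C(12,2)·C(15,4) + C(12,3)·C(15,3) + C(12,4)·C(15,2) + C(12,5)·C(15,1) + C(12,6)·C(15,0) = 254969; total = C(27,6) = 296010.
P = 254969/296010 = 1783/2070 ≈ 0.8614.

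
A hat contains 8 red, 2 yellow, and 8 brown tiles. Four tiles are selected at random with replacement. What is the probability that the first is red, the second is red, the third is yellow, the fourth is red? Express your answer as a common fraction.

Multiply the conditional probability of each draw in order, with replacement (the composition resets each draw).
P = (8/18) · (8/18) · (2/18) · (8/18) = 64/6561 ≈ 0.0098.

64/6561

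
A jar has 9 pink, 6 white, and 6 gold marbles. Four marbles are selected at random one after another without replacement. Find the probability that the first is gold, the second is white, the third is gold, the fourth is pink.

3/266

Multiply the conditional probability of each draw in order, without replacement, so each draw removes one from its color and from the total.
P = (6/21) · (6/20) · (5/19) · (9/18) = 3/266 ≈ 0.0113.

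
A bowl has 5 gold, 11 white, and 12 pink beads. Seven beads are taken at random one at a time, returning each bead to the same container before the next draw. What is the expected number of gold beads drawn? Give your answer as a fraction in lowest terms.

5/4

By linearity of expectation, E[X] = Σ P(draw i is gold); each independent draw has P(gold) = 5/28.
E[X] = 7 · 5/28 = 5/4 ≈ 1.2500.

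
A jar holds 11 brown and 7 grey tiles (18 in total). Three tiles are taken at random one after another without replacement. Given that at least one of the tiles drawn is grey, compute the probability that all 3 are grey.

5/93

P(all 3 grey) = C(7,3)/C(18,3) = 35/816; P(at least one grey) = 1 − C(11,3)/C(18,3) = 217/272.
Since 'all 3 grey' ⊆ 'at least one grey', P(all 3 | at least one) = 35/816 / 217/272 = 5/93 ≈ 0.0538.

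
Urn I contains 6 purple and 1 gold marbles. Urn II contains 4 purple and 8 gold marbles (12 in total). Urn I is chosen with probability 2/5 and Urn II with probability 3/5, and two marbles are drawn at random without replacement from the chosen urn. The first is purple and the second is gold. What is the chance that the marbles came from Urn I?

11/39

P(E | Urn I) = 1/7; P(E | Urn II) = 8/33.
P(E) = 2/5·1/7 + 3/5·8/33 = 78/385.
By Bayes' rule, P(Urn I | E) = 2/35 / 78/385 = 11/39 ≈ 0.2821.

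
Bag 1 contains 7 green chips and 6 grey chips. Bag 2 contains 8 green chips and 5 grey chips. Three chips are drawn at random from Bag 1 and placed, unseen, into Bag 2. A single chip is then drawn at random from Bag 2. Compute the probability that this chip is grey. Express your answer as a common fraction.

83/208

Condition on how many of the transferred chips are grey (from Bag 1: 6 grey of 13; then Bag 2 has 16 total).
  0 grey: C(6,0)C(7,3)/C(13,3) = 35/286; then P = 5/16
  1 grey: C(6,1)C(7,2)/C(13,3) = 63/143; then P = 6/16
  2 grey: C(6,2)C(7,1)/C(13,3) = 105/286; then P = 7/16
  3 grey: C(6,3)C(7,0)/C(13,3) = 10/143; then P = 8/16
P(grey from Bag 2) = 83/208 ≈ 0.3990.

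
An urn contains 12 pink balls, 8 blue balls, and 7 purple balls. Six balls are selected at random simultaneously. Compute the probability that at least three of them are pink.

1153/2070

Sum the hypergeometric tail for j = 3,…,6 pink balls.
Favorable = C(12,3)·C(15,3) + C(12,4)·C(15,2) + C(12,5)·C(15,1) + C(12,6)·C(15,0) = 164879; total = C(27,6) = 296010.
P = 164879/296010 = 1153/2070 ≈ 0.5570.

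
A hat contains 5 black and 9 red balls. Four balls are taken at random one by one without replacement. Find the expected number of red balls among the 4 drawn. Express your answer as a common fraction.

By linearity of expectation, E[X] = Σ P(draw i is red); by symmetry each draw (even without replacement) has P(red) = 9/14.
E[X] = 4 · 9/14 = 18/7 ≈ 2.5714.

18/7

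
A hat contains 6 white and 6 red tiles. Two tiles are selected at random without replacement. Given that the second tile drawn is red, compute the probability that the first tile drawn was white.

6/11

P(first=white and the second tile drawn is red) = (6/12)·(6/11) = 3/11.
P(the second tile drawn is red) = Σ over first color = 3/11 + 5/22 = 1/2.
By Bayes, P(first=white | the second tile drawn is red) = 3/11 / 1/2 = 6/11 ≈ 0.5455.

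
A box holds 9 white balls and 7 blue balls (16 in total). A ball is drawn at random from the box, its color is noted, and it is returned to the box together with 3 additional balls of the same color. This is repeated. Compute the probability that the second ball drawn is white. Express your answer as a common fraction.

Condition on the first draw. If first is white (prob 9/16), second-white has prob (12)/(19); if not (prob 7/16), it has prob 9/(19).
P = (9/16)·(12/19) + (7/16)·(9/19) = 9/16 ≈ 0.5625.

9/16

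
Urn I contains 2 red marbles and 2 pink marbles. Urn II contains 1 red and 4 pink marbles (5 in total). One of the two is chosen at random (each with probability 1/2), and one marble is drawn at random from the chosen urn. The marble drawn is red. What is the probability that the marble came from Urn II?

P(red | Urn I) = 1/2; P(red | Urn II) = 1/5.
P(red) = 1/2·1/2 + 1/2·1/5 = 7/20.
By Bayes' rule, P(Urn II | red) = 1/10 / 7/20 = 2/7 ≈ 0.2857.

2/7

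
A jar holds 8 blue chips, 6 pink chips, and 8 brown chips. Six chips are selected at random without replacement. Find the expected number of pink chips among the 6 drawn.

18/11

By linearity of expectation, E[X] = Σ P(draw i is pink); by symmetry each draw (even without replacement) has P(pink) = 6/22.
E[X] = 6 · 6/22 = 18/11 ≈ 1.6364.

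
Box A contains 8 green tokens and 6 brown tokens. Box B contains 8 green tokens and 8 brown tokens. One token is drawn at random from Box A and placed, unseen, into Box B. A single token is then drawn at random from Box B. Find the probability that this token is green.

Condition on how many of the transferred tokens are green (from Box A: 8 green of 14; then Box B has 17 total).
  0 green: C(8,0)C(6,1)/C(14,1) = 3/7; then P = 8/17
  1 green: C(8,1)C(6,0)/C(14,1) = 4/7; then P = 9/17
P(green from Box B) = 60/119 ≈ 0.5042.

60/119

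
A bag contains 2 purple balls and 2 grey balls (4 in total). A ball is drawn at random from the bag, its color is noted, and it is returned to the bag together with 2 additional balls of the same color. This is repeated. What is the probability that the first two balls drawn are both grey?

1/3

After a grey draw the bag holds 4 grey out of 6.
P = (2/4)·(4/6) = 1/3 ≈ 0.3333.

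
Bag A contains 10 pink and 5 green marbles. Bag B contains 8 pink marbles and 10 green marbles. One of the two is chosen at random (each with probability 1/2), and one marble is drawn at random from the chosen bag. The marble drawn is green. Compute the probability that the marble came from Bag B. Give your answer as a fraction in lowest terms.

P(green | Bag A) = 1/3; P(green | Bag B) = 5/9.
P(green) = 1/2·1/3 + 1/2·5/9 = 4/9.
By Bayes' rule, P(Bag B | green) = 5/18 / 4/9 = 5/8 ≈ 0.6250.

5/8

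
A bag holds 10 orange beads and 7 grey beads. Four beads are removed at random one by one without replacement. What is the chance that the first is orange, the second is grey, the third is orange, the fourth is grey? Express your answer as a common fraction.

9/136

Multiply the conditional probability of each draw in order, without replacement, so each draw removes one from its color and from the total.
P = (10/17) · (7/16) · (9/15) · (6/14) = 9/136 ≈ 0.0662.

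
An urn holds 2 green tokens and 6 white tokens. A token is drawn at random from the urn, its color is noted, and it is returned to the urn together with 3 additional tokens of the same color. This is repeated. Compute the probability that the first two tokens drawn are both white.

After a white draw the urn holds 9 white out of 11.
P = (6/8)·(9/11) = 27/44 ≈ 0.6136.

27/44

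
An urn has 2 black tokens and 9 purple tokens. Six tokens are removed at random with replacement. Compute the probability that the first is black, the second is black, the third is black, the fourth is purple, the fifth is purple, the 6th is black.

Multiply the conditional probability of each draw in order, with replacement (the composition resets each draw).
P = (2/11) · (2/11) · (2/11) · (9/11) · (9/11) · (2/11) = 1296/1771561 ≈ 0.0007.

1296/1771561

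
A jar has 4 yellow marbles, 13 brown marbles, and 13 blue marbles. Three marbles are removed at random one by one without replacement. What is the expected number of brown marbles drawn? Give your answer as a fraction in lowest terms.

13/10

By linearity of expectation, E[X] = Σ P(draw i is brown); by symmetry each draw (even without replacement) has P(brown) = 13/30.
E[X] = 3 · 13/30 = 13/10 ≈ 1.3000.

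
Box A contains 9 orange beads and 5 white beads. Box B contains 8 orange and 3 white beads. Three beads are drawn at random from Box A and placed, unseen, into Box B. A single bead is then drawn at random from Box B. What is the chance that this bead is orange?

Condition on how many of the transferred beads are orange (from Box A: 9 orange of 14; then Box B has 14 total).
  0 orange: C(9,0)C(5,3)/C(14,3) = 5/182; then P = 8/14
  1 orange: C(9,1)C(5,2)/C(14,3) = 45/182; then P = 9/14
  2 orange: C(9,2)C(5,1)/C(14,3) = 45/91; then P = 10/14
  3 orange: C(9,3)C(5,0)/C(14,3) = 3/13; then P = 11/14
P(orange from Box B) = 139/196 ≈ 0.7092.

139/196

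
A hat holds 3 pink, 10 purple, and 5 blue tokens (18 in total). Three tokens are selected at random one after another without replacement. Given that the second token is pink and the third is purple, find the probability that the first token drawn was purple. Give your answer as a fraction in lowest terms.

9/16

P(first=purple and the second token is pink and the third is purple) = (10/18)·(3/17)·(9/16) = 15/272.
P(E) = Σ over first color = 5/408 + 15/272 + 25/816 = 5/51.
By Bayes, P(first=purple | E) = 15/272 / 5/51 = 9/16 ≈ 0.5625.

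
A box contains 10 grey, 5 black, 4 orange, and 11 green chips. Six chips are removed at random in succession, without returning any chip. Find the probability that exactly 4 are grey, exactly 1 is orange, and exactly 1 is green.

88/5655

Unordered draws without replacement: count favorable combinations over C(30,6).
Favorable = C(10,4) · C(5,0) · C(4,1) · C(11,1) = 9240; total = C(30,6) = 593775.
P = 9240/593775 = 88/5655 ≈ 0.0156.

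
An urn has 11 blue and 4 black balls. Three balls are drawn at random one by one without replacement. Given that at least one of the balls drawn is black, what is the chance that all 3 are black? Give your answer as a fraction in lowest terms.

P(all 3 black) = C(4,3)/C(15,3) = 4/455; P(at least one black) = 1 − C(11,3)/C(15,3) = 58/91.
Since 'all 3 black' ⊆ 'at least one black', P(all 3 | at least one) = 4/455 / 58/91 = 2/145 ≈ 0.0138.

2/145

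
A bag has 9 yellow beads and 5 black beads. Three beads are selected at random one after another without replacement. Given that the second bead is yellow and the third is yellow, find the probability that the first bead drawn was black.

P(first=black and the second bead is yellow and the third is yellow) = (5/14)·(9/13)·(8/12) = 15/91.
P(E) = Σ over first color = 3/13 + 15/91 = 36/91.
By Bayes, P(first=black | E) = 15/91 / 36/91 = 5/12 ≈ 0.4167.

5/12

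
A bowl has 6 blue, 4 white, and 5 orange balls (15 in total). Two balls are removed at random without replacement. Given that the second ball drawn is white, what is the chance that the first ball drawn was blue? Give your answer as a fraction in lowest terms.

3/7

P(first=blue and the second ball drawn is white) = (6/15)·(4/14) = 4/35.
P(the second ball drawn is white) = Σ over first color = 4/35 + 2/35 + 2/21 = 4/15.
By Bayes, P(first=blue | the second ball drawn is white) = 4/35 / 4/15 = 3/7 ≈ 0.4286.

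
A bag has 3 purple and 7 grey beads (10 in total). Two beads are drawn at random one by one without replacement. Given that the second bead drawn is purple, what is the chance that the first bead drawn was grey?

P(first=grey and the second bead drawn is purple) = (7/10)·(3/9) = 7/30.
P(the second bead drawn is purple) = Σ over first color = 1/15 + 7/30 = 3/10.
By Bayes, P(first=grey | the second bead drawn is purple) = 7/30 / 3/10 = 7/9 ≈ 0.7778.

7/9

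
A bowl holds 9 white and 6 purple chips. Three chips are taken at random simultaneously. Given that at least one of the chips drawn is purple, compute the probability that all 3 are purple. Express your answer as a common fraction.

P(all 3 purple) = C(6,3)/C(15,3) = 4/91; P(at least one purple) = 1 − C(9,3)/C(15,3) = 53/65.
Since 'all 3 purple' ⊆ 'at least one purple', P(all 3 | at least one) = 4/91 / 53/65 = 20/371 ≈ 0.0539.

20/371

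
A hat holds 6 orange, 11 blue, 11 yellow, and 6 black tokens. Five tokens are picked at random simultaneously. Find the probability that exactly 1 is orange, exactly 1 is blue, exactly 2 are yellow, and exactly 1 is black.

165/2108

Unordered draws without replacement: count favorable combinations over C(34,5).
Favorable = C(6,1) · C(11,1) · C(11,2) · C(6,1) = 21780; total = C(34,5) = 278256.
P = 21780/278256 = 165/2108 ≈ 0.0783.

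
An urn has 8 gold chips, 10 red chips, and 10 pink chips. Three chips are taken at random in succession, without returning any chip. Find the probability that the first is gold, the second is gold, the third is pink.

Multiply the conditional probability of each draw in order, without replacement, so each draw removes one from its color and from the total.
P = (8/28) · (7/27) · (10/26) = 10/351 ≈ 0.0285.

10/351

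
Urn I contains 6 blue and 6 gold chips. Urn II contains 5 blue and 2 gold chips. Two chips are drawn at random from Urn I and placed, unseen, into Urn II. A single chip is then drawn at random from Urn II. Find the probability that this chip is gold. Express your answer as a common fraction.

Condition on how many of the transferred chips are gold (from Urn I: 6 gold of 12; then Urn II has 9 total).
  0 gold: C(6,0)C(6,2)/C(12,2) = 5/22; then P = 2/9
  1 gold: C(6,1)C(6,1)/C(12,2) = 6/11; then P = 3/9
  2 gold: C(6,2)C(6,0)/C(12,2) = 5/22; then P = 4/9
P(gold from Urn II) = 1/3 ≈ 0.3333.

1/3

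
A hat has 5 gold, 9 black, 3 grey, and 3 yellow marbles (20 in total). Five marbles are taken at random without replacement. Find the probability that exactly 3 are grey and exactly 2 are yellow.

Unordered draws without replacement: count favorable combinations over C(20,5).
Favorable = C(5,0) · C(9,0) · C(3,3) · C(3,2) = 3; total = C(20,5) = 15504.
P = 3/15504 = 1/5168 ≈ 0.0002.

1/5168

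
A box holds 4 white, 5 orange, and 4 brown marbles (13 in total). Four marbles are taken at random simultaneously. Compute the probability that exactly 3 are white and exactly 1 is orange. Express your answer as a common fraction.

Unordered draws without replacement: count favorable combinations over C(13,4).
Favorable = C(4,3) · C(5,1) · C(4,0) = 20; total = C(13,4) = 715.
P = 20/715 = 4/143 ≈ 0.0280.

4/143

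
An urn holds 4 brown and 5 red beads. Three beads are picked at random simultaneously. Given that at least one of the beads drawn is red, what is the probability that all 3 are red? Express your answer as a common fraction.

P(all 3 red) = C(5,3)/C(9,3) = 5/42; P(at least one red) = 1 − C(4,3)/C(9,3) = 20/21.
Since 'all 3 red' ⊆ 'at least one red', P(all 3 | at least one) = 5/42 / 20/21 = 1/8 ≈ 0.1250.

1/8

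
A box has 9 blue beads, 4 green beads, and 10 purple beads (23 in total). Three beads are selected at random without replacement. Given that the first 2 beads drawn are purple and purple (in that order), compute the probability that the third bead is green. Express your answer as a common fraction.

After removing 2 purple, the box has 4 green out of 21 remaining.
P(third is green | given) = 4/21 ≈ 0.1905.

4/21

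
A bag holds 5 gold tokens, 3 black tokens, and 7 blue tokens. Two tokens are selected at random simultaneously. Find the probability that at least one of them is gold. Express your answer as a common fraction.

Use the complement: P(at least one gold) = 1 − P(no gold).
P(none) = C(10,2)/C(15,2) = 45/105.
So P = 1 − 45/105 = 4/7 ≈ 0.5714.

4/7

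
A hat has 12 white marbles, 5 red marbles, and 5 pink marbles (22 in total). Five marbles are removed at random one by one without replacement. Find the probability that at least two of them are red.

31/99

Sum the hypergeometric tail for j = 2,…,5 red marbles.
Favorable = C(5,2)·C(17,3) + C(5,3)·C(17,2) + C(5,4)·C(17,1) + C(5,5)·C(17,0) = 8246; total = C(22,5) = 26334.
P = 8246/26334 = 31/99 ≈ 0.3131.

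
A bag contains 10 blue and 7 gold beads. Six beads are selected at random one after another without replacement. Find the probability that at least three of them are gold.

Sum the hypergeometric tail for j = 3,…,6 gold beads.
Favorable = C(7,3)·C(10,3) + C(7,4)·C(10,2) + C(7,5)·C(10,1) + C(7,6)·C(10,0) = 5992; total = C(17,6) = 12376.
P = 5992/12376 = 107/221 ≈ 0.4842.

107/221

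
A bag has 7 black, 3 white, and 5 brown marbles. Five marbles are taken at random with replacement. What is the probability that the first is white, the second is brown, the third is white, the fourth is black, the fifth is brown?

7/3375

Multiply the conditional probability of each draw in order, with replacement (the composition resets each draw).
P = (3/15) · (5/15) · (3/15) · (7/15) · (5/15) = 7/3375 ≈ 0.0021.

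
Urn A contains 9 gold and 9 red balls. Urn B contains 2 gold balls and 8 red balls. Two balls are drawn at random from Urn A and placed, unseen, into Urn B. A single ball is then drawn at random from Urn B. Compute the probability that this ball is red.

Condition on how many of the transferred balls are red (from Urn A: 9 red of 18; then Urn B has 12 total).
  0 red: C(9,0)C(9,2)/C(18,2) = 4/17; then P = 8/12
  1 red: C(9,1)C(9,1)/C(18,2) = 9/17; then P = 9/12
  2 red: C(9,2)C(9,0)/C(18,2) = 4/17; then P = 10/12
P(red from Urn B) = 3/4 ≈ 0.7500.

3/4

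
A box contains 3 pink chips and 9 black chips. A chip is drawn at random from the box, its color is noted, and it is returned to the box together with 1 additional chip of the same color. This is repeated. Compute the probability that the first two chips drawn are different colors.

Either black then pink, or pink then black; after the first draw the total is 13.
P = (9/12)·(3/13) + (3/12)·(9/13) = 9/26 ≈ 0.3462.

9/26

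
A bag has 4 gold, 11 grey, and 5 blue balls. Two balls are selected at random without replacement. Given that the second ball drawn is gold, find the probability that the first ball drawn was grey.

11/19

P(first=grey and the second ball drawn is gold) = (11/20)·(4/19) = 11/95.
P(the second ball drawn is gold) = Σ over first color = 3/95 + 11/95 + 1/19 = 1/5.
By Bayes, P(first=grey | the second ball drawn is gold) = 11/95 / 1/5 = 11/19 ≈ 0.5789.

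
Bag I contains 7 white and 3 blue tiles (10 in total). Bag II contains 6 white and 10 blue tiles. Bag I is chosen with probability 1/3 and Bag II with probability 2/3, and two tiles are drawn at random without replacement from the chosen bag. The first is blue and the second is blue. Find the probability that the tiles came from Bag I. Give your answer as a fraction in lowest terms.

4/49

P(E | Bag I) = 1/15; P(E | Bag II) = 3/8.
P(E) = 1/3·1/15 + 2/3·3/8 = 49/180.
By Bayes' rule, P(Bag I | E) = 1/45 / 49/180 = 4/49 ≈ 0.0816.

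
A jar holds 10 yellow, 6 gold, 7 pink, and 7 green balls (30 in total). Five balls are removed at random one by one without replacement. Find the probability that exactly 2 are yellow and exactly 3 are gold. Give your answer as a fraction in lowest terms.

50/7917

Unordered draws without replacement: count favorable combinations over C(30,5).
Favorable = C(10,2) · C(6,3) · C(7,0) · C(7,0) = 900; total = C(30,5) = 142506.
P = 900/142506 = 50/7917 ≈ 0.0063.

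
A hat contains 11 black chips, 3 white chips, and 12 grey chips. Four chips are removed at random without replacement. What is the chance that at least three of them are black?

Sum the hypergeometric tail for j = 3,…,4 black chips.
Favorable = C(11,3)·C(15,1) + C(11,4)·C(15,0) = 2805; total = C(26,4) = 14950.
P = 2805/14950 = 561/2990 ≈ 0.1876.

561/2990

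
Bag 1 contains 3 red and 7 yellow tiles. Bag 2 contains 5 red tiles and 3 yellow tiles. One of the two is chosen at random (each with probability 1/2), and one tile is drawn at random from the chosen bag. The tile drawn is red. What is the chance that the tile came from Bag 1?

12/37

P(red | Bag 1) = 3/10; P(red | Bag 2) = 5/8.
P(red) = 1/2·3/10 + 1/2·5/8 = 37/80.
By Bayes' rule, P(Bag 1 | red) = 3/20 / 37/80 = 12/37 ≈ 0.3243.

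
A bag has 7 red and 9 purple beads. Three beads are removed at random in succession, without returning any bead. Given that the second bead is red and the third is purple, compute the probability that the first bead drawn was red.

P(first=red and the second bead is red and the third is purple) = (7/16)·(6/15)·(9/14) = 9/80.
P(E) = Σ over first color = 9/80 + 3/20 = 21/80.
By Bayes, P(first=red | E) = 9/80 / 21/80 = 3/7 ≈ 0.4286.

3/7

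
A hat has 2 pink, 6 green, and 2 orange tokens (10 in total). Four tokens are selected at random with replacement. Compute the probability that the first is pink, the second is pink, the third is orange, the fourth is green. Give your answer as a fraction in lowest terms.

Multiply the conditional probability of each draw in order, with replacement (the composition resets each draw).
P = (2/10) · (2/10) · (2/10) · (6/10) = 3/625 ≈ 0.0048.

3/625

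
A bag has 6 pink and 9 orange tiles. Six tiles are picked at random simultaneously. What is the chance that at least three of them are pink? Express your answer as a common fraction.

Sum the hypergeometric tail for j = 3,…,6 pink tiles.
Favorable = C(6,3)·C(9,3) + C(6,4)·C(9,2) + C(6,5)·C(9,1) + C(6,6)·C(9,0) = 2275; total = C(15,6) = 5005.
P = 2275/5005 = 5/11 ≈ 0.4545.

5/11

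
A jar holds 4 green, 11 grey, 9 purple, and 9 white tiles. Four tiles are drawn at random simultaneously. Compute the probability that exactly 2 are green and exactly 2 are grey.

1/124

Unordered draws without replacement: count favorable combinations over C(33,4).
Favorable = C(4,2) · C(11,2) · C(9,0) · C(9,0) = 330; total = C(33,4) = 40920.
P = 330/40920 = 1/124 ≈ 0.0081.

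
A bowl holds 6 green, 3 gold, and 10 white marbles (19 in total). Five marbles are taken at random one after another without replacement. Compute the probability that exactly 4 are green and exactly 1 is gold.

Unordered draws without replacement: count favorable combinations over C(19,5).
Favorable = C(6,4) · C(3,1) · C(10,0) = 45; total = C(19,5) = 11628.
P = 45/11628 = 5/1292 ≈ 0.0039.

5/1292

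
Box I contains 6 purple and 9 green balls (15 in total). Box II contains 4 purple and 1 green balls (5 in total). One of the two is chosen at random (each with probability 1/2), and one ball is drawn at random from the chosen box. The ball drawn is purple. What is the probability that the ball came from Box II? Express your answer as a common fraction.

P(purple | Box I) = 2/5; P(purple | Box II) = 4/5.
P(purple) = 1/2·2/5 + 1/2·4/5 = 3/5.
By Bayes' rule, P(Box II | purple) = 2/5 / 3/5 = 2/3 ≈ 0.6667.

2/3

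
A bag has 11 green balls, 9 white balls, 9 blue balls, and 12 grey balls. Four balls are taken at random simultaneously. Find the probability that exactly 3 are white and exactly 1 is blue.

Unordered draws without replacement: count favorable combinations over C(41,4).
Favorable = C(11,0) · C(9,3) · C(9,1) · C(12,0) = 756; total = C(41,4) = 101270.
P = 756/101270 = 378/50635 ≈ 0.0075.

378/50635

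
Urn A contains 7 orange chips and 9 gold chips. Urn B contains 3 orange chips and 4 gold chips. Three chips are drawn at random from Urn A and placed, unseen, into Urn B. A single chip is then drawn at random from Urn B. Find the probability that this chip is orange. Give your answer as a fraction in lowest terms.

Condition on how many of the transferred chips are orange (from Urn A: 7 orange of 16; then Urn B has 10 total).
  0 orange: C(7,0)C(9,3)/C(16,3) = 3/20; then P = 3/10
  1 orange: C(7,1)C(9,2)/C(16,3) = 9/20; then P = 4/10
  2 orange: C(7,2)C(9,1)/C(16,3) = 27/80; then P = 5/10
  3 orange: C(7,3)C(9,0)/C(16,3) = 1/16; then P = 6/10
P(orange from Urn B) = 69/160 ≈ 0.4313.

69/160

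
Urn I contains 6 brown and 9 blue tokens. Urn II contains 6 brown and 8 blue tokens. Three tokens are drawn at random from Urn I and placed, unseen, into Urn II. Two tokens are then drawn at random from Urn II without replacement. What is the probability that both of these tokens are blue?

38/119

Condition on how many of the transferred tokens are blue (from Urn I: 9 blue of 15; then Urn II has 17 total).
  0 blue: C(9,0)C(6,3)/C(15,3) = 4/91; then P = C(8,2)/C(17,2) = 7/34
  1 blue: C(9,1)C(6,2)/C(15,3) = 27/91; then P = C(9,2)/C(17,2) = 9/34
  2 blue: C(9,2)C(6,1)/C(15,3) = 216/455; then P = C(10,2)/C(17,2) = 45/136
  3 blue: C(9,3)C(6,0)/C(15,3) = 12/65; then P = C(11,2)/C(17,2) = 55/136
P(both blue) = 38/119 ≈ 0.3193.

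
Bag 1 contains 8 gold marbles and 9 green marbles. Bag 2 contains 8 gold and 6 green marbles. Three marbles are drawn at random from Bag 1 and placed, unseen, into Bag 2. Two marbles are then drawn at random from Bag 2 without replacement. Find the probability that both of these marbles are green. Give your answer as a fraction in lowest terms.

Condition on how many of the transferred marbles are green (from Bag 1: 9 green of 17; then Bag 2 has 17 total).
  0 green: C(9,0)C(8,3)/C(17,3) = 7/85; then P = C(6,2)/C(17,2) = 15/136
  1 green: C(9,1)C(8,2)/C(17,3) = 63/170; then P = C(7,2)/C(17,2) = 21/136
  2 green: C(9,2)C(8,1)/C(17,3) = 36/85; then P = C(8,2)/C(17,2) = 7/34
  3 green: C(9,3)C(8,0)/C(17,3) = 21/170; then P = C(9,2)/C(17,2) = 9/34
P(both green) = 861/4624 ≈ 0.1862.

861/4624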